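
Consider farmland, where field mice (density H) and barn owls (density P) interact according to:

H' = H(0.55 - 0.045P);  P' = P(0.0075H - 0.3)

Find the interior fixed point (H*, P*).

Set dP/dt = 0 with P > 0: 0.0075H - 0.3 = 0, so H* = 0.3/0.0075 = 40.
Set dH/dt = 0 with H > 0: 0.55 - 0.045P = 0, so P* = 0.55/0.045 = 12.2.

H* ≈ 40, P* ≈ 12.2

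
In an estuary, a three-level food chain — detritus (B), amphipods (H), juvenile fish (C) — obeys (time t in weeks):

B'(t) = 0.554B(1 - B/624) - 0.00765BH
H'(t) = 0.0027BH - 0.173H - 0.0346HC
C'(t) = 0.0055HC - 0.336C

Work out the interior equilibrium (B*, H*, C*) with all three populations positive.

From dC/dt = 0: 0.0055H* = 0.336, so H* = 61.1.
From dB/dt = 0: 0.554(1 - B*/624) = 0.00765·61.1, giving B* = 624·(1 - 0.844) = 97.6.
From dH/dt = 0: 0.0027·97.6 - 0.173 = 0.0346C*, so C* = 0.0905/0.0346 = 2.62.

B* ≈ 97.6, H* ≈ 61.1, C* ≈ 2.62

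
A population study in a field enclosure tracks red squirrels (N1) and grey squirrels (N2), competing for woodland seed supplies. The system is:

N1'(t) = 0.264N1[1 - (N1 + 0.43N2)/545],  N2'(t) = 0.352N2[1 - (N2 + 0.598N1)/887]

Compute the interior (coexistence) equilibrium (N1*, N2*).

Setting both brackets to zero gives the nullclines N1 + 0.43N2 = 545 and 0.598N1 + N2 = 887.
Substituting N2 = 887 - 0.598N1 into the first: N1(1 - 0.43·0.598) = 545 - 0.43·887.
So N1* = 164/0.743 = 220, and then N2* = 887 - 0.598·220 = 755.

N1* ≈ 220, N2* ≈ 755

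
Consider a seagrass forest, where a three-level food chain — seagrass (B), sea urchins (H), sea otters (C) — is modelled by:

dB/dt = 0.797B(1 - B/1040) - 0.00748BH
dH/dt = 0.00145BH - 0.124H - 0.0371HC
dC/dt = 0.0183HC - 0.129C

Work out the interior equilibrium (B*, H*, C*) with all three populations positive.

B* ≈ 971, H* ≈ 7.05, C* ≈ 34.6

From dC/dt = 0: 0.0183H* = 0.129, so H* = 7.05.
From dB/dt = 0: 0.797(1 - B*/1040) = 0.00748·7.05, giving B* = 1040·(1 - 0.0662) = 971.
From dH/dt = 0: 0.00145·971 - 0.124 = 0.0371C*, so C* = 1.28/0.0371 = 34.6.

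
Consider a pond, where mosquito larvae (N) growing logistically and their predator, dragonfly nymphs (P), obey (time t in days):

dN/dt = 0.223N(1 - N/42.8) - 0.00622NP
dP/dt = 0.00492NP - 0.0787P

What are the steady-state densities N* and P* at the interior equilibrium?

From dP/dt = 0 with P > 0: 0.00492N* = 0.0787, so N* = 16.
Substitute into dN/dt = 0: 0.223(1 - 16/42.8) = 0.00622P*.
The bracket is 0.626, giving P* = 0.14/0.00622 = 22.5.

N* ≈ 16, P* ≈ 22.5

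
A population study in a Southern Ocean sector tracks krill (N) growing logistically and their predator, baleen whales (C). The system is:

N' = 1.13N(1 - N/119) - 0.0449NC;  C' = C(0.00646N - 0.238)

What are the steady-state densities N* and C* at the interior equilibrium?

From dC/dt = 0 with C > 0: 0.00646N* = 0.238, so N* = 36.8.
Substitute into dN/dt = 0: 1.13(1 - 36.8/119) = 0.0449C*.
The bracket is 0.69, giving C* = 0.78/0.0449 = 17.4.

N* ≈ 36.8, C* ≈ 17.4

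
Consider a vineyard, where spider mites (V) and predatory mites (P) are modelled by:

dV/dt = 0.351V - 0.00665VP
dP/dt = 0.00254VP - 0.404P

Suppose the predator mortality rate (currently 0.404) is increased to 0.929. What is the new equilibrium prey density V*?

V* ≈ 366

At the interior fixed point, setting dP/dt = 0 with P > 0 fixes V* = (predator death rate)/(VP coefficient) — independent of the other coefficients.
With the change, V* = 0.929/0.00254 = 366; it rises from 159.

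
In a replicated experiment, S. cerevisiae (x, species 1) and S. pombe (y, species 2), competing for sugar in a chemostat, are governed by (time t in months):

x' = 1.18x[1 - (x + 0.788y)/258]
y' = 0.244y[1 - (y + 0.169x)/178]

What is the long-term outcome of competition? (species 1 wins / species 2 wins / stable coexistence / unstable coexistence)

stable coexistence

Compare the nullcline intercepts: K1/α12 = 258/0.788 = 327 > K2 = 178; K2/α21 = 178/0.169 = 1050 > K1 = 258.
Since both inequalities hold, each species can invade when rare, so the interior equilibrium is stable.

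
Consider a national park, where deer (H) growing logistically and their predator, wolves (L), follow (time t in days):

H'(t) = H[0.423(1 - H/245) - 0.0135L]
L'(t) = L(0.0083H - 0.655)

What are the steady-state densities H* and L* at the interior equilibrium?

H* ≈ 78.9, L* ≈ 21.2

From dL/dt = 0 with L > 0: 0.0083H* = 0.655, so H* = 78.9.
Substitute into dH/dt = 0: 0.423(1 - 78.9/245) = 0.0135L*.
The bracket is 0.678, giving L* = 0.287/0.0135 = 21.2.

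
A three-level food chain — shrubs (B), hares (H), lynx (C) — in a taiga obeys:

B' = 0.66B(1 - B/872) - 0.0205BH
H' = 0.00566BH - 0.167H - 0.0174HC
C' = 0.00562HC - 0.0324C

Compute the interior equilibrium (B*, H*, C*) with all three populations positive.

From dC/dt = 0: 0.00562H* = 0.0324, so H* = 5.77.
From dB/dt = 0: 0.66(1 - B*/872) = 0.0205·5.77, giving B* = 872·(1 - 0.179) = 716.
From dH/dt = 0: 0.00566·716 - 0.167 = 0.0174C*, so C* = 3.88/0.0174 = 223.

B* ≈ 716, H* ≈ 5.77, C* ≈ 223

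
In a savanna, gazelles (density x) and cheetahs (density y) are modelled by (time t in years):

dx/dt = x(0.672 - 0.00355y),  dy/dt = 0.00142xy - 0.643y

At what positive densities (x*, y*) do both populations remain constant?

Set dy/dt = 0 with y > 0: 0.00142x - 0.643 = 0, so x* = 0.643/0.00142 = 453.
Set dx/dt = 0 with x > 0: 0.672 - 0.00355y = 0, so y* = 0.672/0.00355 = 189.

x* ≈ 453, y* ≈ 189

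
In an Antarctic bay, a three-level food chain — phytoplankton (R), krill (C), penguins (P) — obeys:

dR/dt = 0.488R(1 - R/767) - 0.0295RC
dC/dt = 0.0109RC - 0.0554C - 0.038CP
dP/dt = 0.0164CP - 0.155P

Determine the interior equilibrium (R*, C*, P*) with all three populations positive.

R* ≈ 329, C* ≈ 9.45, P* ≈ 92.9

From dP/dt = 0: 0.0164C* = 0.155, so C* = 9.45.
From dR/dt = 0: 0.488(1 - R*/767) = 0.0295·9.45, giving R* = 767·(1 - 0.571) = 329.
From dC/dt = 0: 0.0109·329 - 0.0554 = 0.038P*, so P* = 3.53/0.038 = 92.9.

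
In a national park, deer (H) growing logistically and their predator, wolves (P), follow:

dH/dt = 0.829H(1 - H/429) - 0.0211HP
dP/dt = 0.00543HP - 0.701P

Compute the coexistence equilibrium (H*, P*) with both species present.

H* ≈ 129, P* ≈ 27.5

From dP/dt = 0 with P > 0: 0.00543H* = 0.701, so H* = 129.
Substitute into dH/dt = 0: 0.829(1 - 129/429) = 0.0211P*.
The bracket is 0.699, giving P* = 0.58/0.0211 = 27.5.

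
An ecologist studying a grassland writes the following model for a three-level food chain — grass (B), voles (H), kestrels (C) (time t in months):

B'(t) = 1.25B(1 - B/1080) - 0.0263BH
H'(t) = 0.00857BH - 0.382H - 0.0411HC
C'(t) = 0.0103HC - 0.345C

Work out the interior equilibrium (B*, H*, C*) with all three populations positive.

B* ≈ 319, H* ≈ 33.5, C* ≈ 57.2

From dC/dt = 0: 0.0103H* = 0.345, so H* = 33.5.
From dB/dt = 0: 1.25(1 - B*/1080) = 0.0263·33.5, giving B* = 1080·(1 - 0.705) = 319.
From dH/dt = 0: 0.00857·319 - 0.382 = 0.0411C*, so C* = 2.35/0.0411 = 57.2.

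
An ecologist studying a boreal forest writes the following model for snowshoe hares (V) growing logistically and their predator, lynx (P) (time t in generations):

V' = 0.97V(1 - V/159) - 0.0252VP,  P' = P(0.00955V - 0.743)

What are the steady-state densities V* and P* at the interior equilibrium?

V* ≈ 77.8, P* ≈ 19.7

From dP/dt = 0 with P > 0: 0.00955V* = 0.743, so V* = 77.8.
Substitute into dV/dt = 0: 0.97(1 - 77.8/159) = 0.0252P*.
The bracket is 0.511, giving P* = 0.495/0.0252 = 19.7.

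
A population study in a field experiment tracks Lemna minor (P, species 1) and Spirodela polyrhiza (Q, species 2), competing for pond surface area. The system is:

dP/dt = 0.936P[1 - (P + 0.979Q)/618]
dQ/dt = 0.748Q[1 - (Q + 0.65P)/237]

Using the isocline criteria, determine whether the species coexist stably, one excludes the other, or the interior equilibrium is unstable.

Compare the nullcline intercepts: K1/α12 = 618/0.979 = 631 > K2 = 237; K2/α21 = 237/0.65 = 365 < K1 = 618.
Since the inequalities point opposite ways, species 1 can invade but species 2 cannot.

species 1 excludes species 2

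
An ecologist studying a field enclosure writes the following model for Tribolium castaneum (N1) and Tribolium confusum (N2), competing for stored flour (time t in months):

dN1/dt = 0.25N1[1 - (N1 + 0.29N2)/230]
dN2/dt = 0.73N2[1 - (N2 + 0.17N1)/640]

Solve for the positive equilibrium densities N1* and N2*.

N1* ≈ 46.7, N2* ≈ 632

Setting both brackets to zero gives the nullclines N1 + 0.29N2 = 230 and 0.17N1 + N2 = 640.
Substituting N2 = 640 - 0.17N1 into the first: N1(1 - 0.29·0.17) = 230 - 0.29·640.
So N1* = 44.4/0.951 = 46.7, and then N2* = 640 - 0.17·46.7 = 632.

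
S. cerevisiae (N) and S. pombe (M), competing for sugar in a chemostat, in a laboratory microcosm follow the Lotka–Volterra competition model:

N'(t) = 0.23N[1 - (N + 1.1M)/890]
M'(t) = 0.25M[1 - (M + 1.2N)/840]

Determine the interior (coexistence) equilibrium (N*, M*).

Setting both brackets to zero gives the nullclines N + 1.1M = 890 and 1.2N + M = 840.
Substituting M = 840 - 1.2N into the first: N(1 - 1.1·1.2) = 890 - 1.1·840.
So N* = -34/-0.32 = 106, and then M* = 840 - 1.2·106 = 712.

N* ≈ 106, M* ≈ 712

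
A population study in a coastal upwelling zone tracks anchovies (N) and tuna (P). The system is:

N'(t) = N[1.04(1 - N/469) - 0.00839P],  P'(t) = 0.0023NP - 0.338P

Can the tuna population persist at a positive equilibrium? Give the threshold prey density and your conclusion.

Threshold N = 147; K > 147, so yes, the predator persists.

The predator equation gives dP/dt > 0 only when N > 0.338/0.0023 = 147.
Without the predator, N → K = 469. Since 469 > 147, the predator can invade and persist.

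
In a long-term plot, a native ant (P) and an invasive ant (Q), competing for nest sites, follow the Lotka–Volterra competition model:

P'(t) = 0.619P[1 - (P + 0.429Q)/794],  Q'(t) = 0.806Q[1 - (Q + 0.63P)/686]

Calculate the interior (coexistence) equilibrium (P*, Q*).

Setting both brackets to zero gives the nullclines P + 0.429Q = 794 and 0.63P + Q = 686.
Substituting Q = 686 - 0.63P into the first: P(1 - 0.429·0.63) = 794 - 0.429·686.
So P* = 500/0.73 = 685, and then Q* = 686 - 0.63·685 = 255.

P* ≈ 685, Q* ≈ 255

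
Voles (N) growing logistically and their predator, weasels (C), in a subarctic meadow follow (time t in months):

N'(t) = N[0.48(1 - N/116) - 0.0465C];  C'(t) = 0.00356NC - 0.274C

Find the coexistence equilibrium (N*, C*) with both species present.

N* ≈ 77, C* ≈ 3.47

From dC/dt = 0 with C > 0: 0.00356N* = 0.274, so N* = 77.
Substitute into dN/dt = 0: 0.48(1 - 77/116) = 0.0465C*.
The bracket is 0.336, giving C* = 0.162/0.0465 = 3.47.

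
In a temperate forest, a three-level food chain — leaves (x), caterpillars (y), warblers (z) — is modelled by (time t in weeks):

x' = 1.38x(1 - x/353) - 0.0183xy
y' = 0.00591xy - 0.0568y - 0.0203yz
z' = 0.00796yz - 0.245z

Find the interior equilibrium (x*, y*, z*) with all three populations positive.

x* ≈ 209, y* ≈ 30.8, z* ≈ 58

From dz/dt = 0: 0.00796y* = 0.245, so y* = 30.8.
From dx/dt = 0: 1.38(1 - x*/353) = 0.0183·30.8, giving x* = 353·(1 - 0.408) = 209.
From dy/dt = 0: 0.00591·209 - 0.0568 = 0.0203z*, so z* = 1.18/0.0203 = 58.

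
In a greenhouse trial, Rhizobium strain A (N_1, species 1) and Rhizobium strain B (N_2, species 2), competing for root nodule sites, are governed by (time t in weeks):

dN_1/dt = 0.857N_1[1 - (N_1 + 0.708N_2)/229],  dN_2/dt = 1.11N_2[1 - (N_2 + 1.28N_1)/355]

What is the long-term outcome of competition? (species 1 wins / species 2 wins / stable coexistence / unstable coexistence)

Compare the nullcline intercepts: K1/α12 = 229/0.708 = 323 < K2 = 355; K2/α21 = 355/1.28 = 277 > K1 = 229.
Since the inequalities point opposite ways, species 2 can invade but species 1 cannot.

species 2 excludes species 1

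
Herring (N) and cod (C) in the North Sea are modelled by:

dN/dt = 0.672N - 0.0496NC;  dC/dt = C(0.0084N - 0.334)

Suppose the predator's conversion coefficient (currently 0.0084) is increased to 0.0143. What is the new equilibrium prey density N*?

At the interior fixed point, setting dC/dt = 0 with C > 0 fixes N* = (predator death rate)/(NC coefficient) — independent of the other coefficients.
With the change, N* = 0.334/0.0143 = 23.4; it falls from 39.8.

N* ≈ 23.4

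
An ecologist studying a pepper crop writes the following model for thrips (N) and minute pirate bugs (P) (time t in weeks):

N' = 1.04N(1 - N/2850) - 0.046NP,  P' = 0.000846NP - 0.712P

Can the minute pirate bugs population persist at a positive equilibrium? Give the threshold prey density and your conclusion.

The predator equation gives dP/dt > 0 only when N > 0.712/0.000846 = 842.
Without the predator, N → K = 2850. Since 2850 > 842, the predator can invade and persist.

Threshold N = 842; K > 842, so yes, the predator persists.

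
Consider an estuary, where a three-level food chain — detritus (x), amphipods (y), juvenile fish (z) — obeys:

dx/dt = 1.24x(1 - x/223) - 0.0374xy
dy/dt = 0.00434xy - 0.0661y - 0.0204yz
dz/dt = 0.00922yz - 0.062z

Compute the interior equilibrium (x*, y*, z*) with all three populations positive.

x* ≈ 178, y* ≈ 6.72, z* ≈ 34.6

From dz/dt = 0: 0.00922y* = 0.062, so y* = 6.72.
From dx/dt = 0: 1.24(1 - x*/223) = 0.0374·6.72, giving x* = 223·(1 - 0.203) = 178.
From dy/dt = 0: 0.00434·178 - 0.0661 = 0.0204z*, so z* = 0.705/0.0204 = 34.6.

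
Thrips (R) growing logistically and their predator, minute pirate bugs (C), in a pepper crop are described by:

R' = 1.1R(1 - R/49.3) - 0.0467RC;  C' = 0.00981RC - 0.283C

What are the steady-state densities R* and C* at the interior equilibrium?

From dC/dt = 0 with C > 0: 0.00981R* = 0.283, so R* = 28.8.
Substitute into dR/dt = 0: 1.1(1 - 28.8/49.3) = 0.0467C*.
The bracket is 0.415, giving C* = 0.456/0.0467 = 9.77.

R* ≈ 28.8, C* ≈ 9.77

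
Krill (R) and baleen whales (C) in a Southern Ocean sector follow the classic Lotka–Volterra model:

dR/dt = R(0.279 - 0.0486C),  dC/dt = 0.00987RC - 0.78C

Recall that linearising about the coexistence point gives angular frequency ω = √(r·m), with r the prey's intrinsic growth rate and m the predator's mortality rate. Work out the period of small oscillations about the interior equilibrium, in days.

Here r = 0.279 and m = 0.78, so r·m = 0.218.
ω = √0.218 = 0.466 per day, hence T = 2π/ω ≈ 13.5 days.

T ≈ 13.5 days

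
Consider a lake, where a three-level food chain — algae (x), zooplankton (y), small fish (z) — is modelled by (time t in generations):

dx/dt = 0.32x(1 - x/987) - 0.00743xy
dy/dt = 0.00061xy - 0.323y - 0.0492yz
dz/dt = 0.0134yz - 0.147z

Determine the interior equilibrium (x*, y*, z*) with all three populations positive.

From dz/dt = 0: 0.0134y* = 0.147, so y* = 11.
From dx/dt = 0: 0.32(1 - x*/987) = 0.00743·11, giving x* = 987·(1 - 0.255) = 736.
From dy/dt = 0: 0.00061·736 - 0.323 = 0.0492z*, so z* = 0.126/0.0492 = 2.56.

x* ≈ 736, y* ≈ 11, z* ≈ 2.56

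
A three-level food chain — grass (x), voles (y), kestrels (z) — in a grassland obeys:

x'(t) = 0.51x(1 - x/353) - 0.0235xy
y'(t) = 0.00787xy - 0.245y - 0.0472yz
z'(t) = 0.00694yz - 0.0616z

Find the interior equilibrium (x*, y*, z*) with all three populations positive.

From dz/dt = 0: 0.00694y* = 0.0616, so y* = 8.88.
From dx/dt = 0: 0.51(1 - x*/353) = 0.0235·8.88, giving x* = 353·(1 - 0.409) = 209.
From dy/dt = 0: 0.00787·209 - 0.245 = 0.0472z*, so z* = 1.4/0.0472 = 29.6.

x* ≈ 209, y* ≈ 8.88, z* ≈ 29.6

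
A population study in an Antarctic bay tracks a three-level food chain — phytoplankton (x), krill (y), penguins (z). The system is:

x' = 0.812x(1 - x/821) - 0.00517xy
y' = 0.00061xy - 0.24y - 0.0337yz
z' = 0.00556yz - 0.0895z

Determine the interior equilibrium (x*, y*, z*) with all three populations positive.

x* ≈ 737, y* ≈ 16.1, z* ≈ 6.22

From dz/dt = 0: 0.00556y* = 0.0895, so y* = 16.1.
From dx/dt = 0: 0.812(1 - x*/821) = 0.00517·16.1, giving x* = 821·(1 - 0.102) = 737.
From dy/dt = 0: 0.00061·737 - 0.24 = 0.0337z*, so z* = 0.209/0.0337 = 6.22.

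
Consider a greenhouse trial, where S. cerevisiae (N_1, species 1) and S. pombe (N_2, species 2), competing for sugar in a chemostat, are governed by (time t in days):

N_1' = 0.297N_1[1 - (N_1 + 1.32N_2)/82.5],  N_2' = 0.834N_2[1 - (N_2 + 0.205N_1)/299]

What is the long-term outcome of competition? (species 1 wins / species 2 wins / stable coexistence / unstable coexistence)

species 2 excludes species 1

Compare the nullcline intercepts: K1/α12 = 82.5/1.32 = 62.5 < K2 = 299; K2/α21 = 299/0.205 = 1460 > K1 = 82.5.
Since the inequalities point opposite ways, species 2 can invade but species 1 cannot.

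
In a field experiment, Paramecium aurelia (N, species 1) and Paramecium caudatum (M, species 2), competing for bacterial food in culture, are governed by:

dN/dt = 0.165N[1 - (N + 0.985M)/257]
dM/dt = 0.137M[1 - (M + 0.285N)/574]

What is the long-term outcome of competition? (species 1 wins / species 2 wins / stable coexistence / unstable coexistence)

species 2 excludes species 1

Compare the nullcline intercepts: K1/α12 = 257/0.985 = 261 < K2 = 574; K2/α21 = 574/0.285 = 2010 > K1 = 257.
Since the inequalities point opposite ways, species 2 can invade but species 1 cannot.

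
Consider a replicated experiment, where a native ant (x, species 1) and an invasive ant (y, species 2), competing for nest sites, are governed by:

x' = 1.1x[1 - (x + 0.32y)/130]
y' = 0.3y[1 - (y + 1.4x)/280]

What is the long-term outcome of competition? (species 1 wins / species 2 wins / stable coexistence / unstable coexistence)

Compare the nullcline intercepts: K1/α12 = 130/0.32 = 406 > K2 = 280; K2/α21 = 280/1.4 = 200 > K1 = 130.
Since both inequalities hold, each species can invade when rare, so the interior equilibrium is stable.

stable coexistence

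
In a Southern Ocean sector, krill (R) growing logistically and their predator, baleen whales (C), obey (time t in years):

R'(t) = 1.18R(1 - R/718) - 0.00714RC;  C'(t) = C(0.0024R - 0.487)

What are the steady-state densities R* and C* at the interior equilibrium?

From dC/dt = 0 with C > 0: 0.0024R* = 0.487, so R* = 203.
Substitute into dR/dt = 0: 1.18(1 - 203/718) = 0.00714C*.
The bracket is 0.717, giving C* = 0.847/0.00714 = 119.

R* ≈ 203, C* ≈ 119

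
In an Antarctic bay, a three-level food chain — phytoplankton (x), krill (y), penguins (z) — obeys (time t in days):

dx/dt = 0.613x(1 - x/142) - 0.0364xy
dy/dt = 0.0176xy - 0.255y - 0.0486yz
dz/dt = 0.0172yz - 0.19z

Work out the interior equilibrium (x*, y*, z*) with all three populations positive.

From dz/dt = 0: 0.0172y* = 0.19, so y* = 11.
From dx/dt = 0: 0.613(1 - x*/142) = 0.0364·11, giving x* = 142·(1 - 0.656) = 48.9.
From dy/dt = 0: 0.0176·48.9 - 0.255 = 0.0486z*, so z* = 0.605/0.0486 = 12.4.

x* ≈ 48.9, y* ≈ 11, z* ≈ 12.4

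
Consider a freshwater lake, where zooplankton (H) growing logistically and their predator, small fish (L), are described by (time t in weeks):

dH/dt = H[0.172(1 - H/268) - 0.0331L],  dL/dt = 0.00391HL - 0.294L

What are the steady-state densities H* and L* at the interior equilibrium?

H* ≈ 75.2, L* ≈ 3.74

From dL/dt = 0 with L > 0: 0.00391H* = 0.294, so H* = 75.2.
Substitute into dH/dt = 0: 0.172(1 - 75.2/268) = 0.0331L*.
The bracket is 0.719, giving L* = 0.124/0.0331 = 3.74.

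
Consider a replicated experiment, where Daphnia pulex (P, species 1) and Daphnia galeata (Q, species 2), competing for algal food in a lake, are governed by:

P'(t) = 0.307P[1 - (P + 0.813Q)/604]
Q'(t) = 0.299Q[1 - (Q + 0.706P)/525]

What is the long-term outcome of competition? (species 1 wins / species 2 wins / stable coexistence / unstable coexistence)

Compare the nullcline intercepts: K1/α12 = 604/0.813 = 743 > K2 = 525; K2/α21 = 525/0.706 = 744 > K1 = 604.
Since both inequalities hold, each species can invade when rare, so the interior equilibrium is stable.

stable coexistence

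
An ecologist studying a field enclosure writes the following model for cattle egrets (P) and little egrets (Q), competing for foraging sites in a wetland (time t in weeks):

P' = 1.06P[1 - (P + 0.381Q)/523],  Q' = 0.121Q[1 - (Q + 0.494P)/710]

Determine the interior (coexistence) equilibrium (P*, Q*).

P* ≈ 311, Q* ≈ 556

Setting both brackets to zero gives the nullclines P + 0.381Q = 523 and 0.494P + Q = 710.
Substituting Q = 710 - 0.494P into the first: P(1 - 0.381·0.494) = 523 - 0.381·710.
So P* = 252/0.812 = 311, and then Q* = 710 - 0.494·311 = 556.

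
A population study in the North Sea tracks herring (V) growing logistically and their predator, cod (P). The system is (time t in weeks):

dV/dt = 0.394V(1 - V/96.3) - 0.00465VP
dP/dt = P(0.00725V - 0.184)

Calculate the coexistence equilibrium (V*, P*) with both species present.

From dP/dt = 0 with P > 0: 0.00725V* = 0.184, so V* = 25.4.
Substitute into dV/dt = 0: 0.394(1 - 25.4/96.3) = 0.00465P*.
The bracket is 0.736, giving P* = 0.29/0.00465 = 62.4.

V* ≈ 25.4, P* ≈ 62.4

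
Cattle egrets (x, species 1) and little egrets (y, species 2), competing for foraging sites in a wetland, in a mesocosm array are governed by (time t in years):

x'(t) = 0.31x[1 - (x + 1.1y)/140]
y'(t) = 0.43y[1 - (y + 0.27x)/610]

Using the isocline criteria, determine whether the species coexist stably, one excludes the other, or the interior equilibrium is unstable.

Compare the nullcline intercepts: K1/α12 = 140/1.1 = 127 < K2 = 610; K2/α21 = 610/0.27 = 2260 > K1 = 140.
Since the inequalities point opposite ways, species 2 can invade but species 1 cannot.

species 2 excludes species 1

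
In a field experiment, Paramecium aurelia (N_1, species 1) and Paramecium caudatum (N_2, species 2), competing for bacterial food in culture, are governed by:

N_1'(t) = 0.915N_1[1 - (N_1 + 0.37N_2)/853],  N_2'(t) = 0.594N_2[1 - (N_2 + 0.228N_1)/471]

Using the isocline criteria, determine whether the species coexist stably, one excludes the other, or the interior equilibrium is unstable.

stable coexistence

Compare the nullcline intercepts: K1/α12 = 853/0.37 = 2310 > K2 = 471; K2/α21 = 471/0.228 = 2070 > K1 = 853.
Since both inequalities hold, each species can invade when rare, so the interior equilibrium is stable.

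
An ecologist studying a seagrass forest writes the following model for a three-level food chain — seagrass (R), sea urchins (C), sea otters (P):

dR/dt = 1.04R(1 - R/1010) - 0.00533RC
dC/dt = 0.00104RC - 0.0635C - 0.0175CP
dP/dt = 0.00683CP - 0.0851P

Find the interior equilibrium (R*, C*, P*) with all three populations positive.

R* ≈ 946, C* ≈ 12.5, P* ≈ 52.6

From dP/dt = 0: 0.00683C* = 0.0851, so C* = 12.5.
From dR/dt = 0: 1.04(1 - R*/1010) = 0.00533·12.5, giving R* = 1010·(1 - 0.0639) = 946.
From dC/dt = 0: 0.00104·946 - 0.0635 = 0.0175P*, so P* = 0.92/0.0175 = 52.6.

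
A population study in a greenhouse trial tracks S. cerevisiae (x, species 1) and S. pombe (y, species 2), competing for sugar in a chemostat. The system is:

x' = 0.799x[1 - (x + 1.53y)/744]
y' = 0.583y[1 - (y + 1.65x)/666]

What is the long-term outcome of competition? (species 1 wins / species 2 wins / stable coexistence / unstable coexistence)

Compare the nullcline intercepts: K1/α12 = 744/1.53 = 486 < K2 = 666; K2/α21 = 666/1.65 = 404 < K1 = 744.
Since both are reversed, neither can invade when rare; the interior point is a saddle.

unstable coexistence (outcome depends on initial conditions)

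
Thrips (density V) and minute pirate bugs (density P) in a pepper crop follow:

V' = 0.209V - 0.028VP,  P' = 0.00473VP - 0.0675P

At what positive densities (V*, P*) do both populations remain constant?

V* ≈ 14.3, P* ≈ 7.46

Set dP/dt = 0 with P > 0: 0.00473V - 0.0675 = 0, so V* = 0.0675/0.00473 = 14.3.
Set dV/dt = 0 with V > 0: 0.209 - 0.028P = 0, so P* = 0.209/0.028 = 7.46.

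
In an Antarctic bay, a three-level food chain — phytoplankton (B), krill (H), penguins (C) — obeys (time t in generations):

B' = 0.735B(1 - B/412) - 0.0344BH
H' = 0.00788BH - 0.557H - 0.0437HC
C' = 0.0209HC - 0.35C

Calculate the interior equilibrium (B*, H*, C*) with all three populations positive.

B* ≈ 89.1, H* ≈ 16.7, C* ≈ 3.32

From dC/dt = 0: 0.0209H* = 0.35, so H* = 16.7.
From dB/dt = 0: 0.735(1 - B*/412) = 0.0344·16.7, giving B* = 412·(1 - 0.784) = 89.1.
From dH/dt = 0: 0.00788·89.1 - 0.557 = 0.0437C*, so C* = 0.145/0.0437 = 3.32.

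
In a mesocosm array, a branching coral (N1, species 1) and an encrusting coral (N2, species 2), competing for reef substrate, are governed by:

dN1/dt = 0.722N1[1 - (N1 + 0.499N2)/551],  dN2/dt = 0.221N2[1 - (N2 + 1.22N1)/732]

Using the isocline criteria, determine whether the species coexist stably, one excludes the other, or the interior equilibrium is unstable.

Compare the nullcline intercepts: K1/α12 = 551/0.499 = 1100 > K2 = 732; K2/α21 = 732/1.22 = 600 > K1 = 551.
Since both inequalities hold, each species can invade when rare, so the interior equilibrium is stable.

stable coexistence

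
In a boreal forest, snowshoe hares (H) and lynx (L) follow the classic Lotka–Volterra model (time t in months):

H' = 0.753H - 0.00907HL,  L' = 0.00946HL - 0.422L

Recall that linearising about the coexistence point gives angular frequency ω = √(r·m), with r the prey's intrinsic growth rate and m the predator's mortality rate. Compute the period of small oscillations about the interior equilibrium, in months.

Here r = 0.753 and m = 0.422, so r·m = 0.318.
ω = √0.318 = 0.564 per month, hence T = 2π/ω ≈ 11.1 months.

T ≈ 11.1 months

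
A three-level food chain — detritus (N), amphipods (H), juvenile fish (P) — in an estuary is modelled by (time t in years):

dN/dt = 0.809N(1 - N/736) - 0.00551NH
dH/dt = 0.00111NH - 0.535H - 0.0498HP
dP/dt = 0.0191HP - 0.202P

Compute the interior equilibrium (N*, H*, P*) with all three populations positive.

N* ≈ 683, H* ≈ 10.6, P* ≈ 4.48

From dP/dt = 0: 0.0191H* = 0.202, so H* = 10.6.
From dN/dt = 0: 0.809(1 - N*/736) = 0.00551·10.6, giving N* = 736·(1 - 0.072) = 683.
From dH/dt = 0: 0.00111·683 - 0.535 = 0.0498P*, so P* = 0.223/0.0498 = 4.48.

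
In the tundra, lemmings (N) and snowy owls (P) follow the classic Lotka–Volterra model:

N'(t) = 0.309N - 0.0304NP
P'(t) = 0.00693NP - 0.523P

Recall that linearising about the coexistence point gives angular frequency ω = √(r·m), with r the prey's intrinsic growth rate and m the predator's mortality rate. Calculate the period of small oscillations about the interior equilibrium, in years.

T ≈ 15.6 years

Here r = 0.309 and m = 0.523, so r·m = 0.162.
ω = √0.162 = 0.402 per year, hence T = 2π/ω ≈ 15.6 years.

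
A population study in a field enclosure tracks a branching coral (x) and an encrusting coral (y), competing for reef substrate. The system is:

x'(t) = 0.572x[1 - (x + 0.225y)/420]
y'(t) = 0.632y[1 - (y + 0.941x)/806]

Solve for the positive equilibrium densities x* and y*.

x* ≈ 303, y* ≈ 521

Setting both brackets to zero gives the nullclines x + 0.225y = 420 and 0.941x + y = 806.
Substituting y = 806 - 0.941x into the first: x(1 - 0.225·0.941) = 420 - 0.225·806.
So x* = 239/0.788 = 303, and then y* = 806 - 0.941·303 = 521.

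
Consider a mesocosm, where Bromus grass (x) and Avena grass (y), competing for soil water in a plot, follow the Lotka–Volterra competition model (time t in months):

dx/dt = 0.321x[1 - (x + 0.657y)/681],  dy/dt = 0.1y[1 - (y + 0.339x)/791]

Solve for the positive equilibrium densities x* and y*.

Setting both brackets to zero gives the nullclines x + 0.657y = 681 and 0.339x + y = 791.
Substituting y = 791 - 0.339x into the first: x(1 - 0.657·0.339) = 681 - 0.657·791.
So x* = 161/0.777 = 208, and then y* = 791 - 0.339·208 = 721.

x* ≈ 208, y* ≈ 721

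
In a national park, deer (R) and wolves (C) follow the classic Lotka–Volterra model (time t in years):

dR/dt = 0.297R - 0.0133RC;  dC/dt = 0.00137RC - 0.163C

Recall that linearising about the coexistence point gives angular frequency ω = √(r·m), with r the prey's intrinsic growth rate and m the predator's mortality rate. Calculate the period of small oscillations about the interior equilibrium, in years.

T ≈ 28.6 years

Here r = 0.297 and m = 0.163, so r·m = 0.0484.
ω = √0.0484 = 0.22 per year, hence T = 2π/ω ≈ 28.6 years.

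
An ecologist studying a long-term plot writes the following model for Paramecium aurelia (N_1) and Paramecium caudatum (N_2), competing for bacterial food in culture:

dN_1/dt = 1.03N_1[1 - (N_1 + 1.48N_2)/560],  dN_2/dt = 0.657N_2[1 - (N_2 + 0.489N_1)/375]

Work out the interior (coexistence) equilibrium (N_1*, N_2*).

N_1* ≈ 18.1, N_2* ≈ 366

Setting both brackets to zero gives the nullclines N_1 + 1.48N_2 = 560 and 0.489N_1 + N_2 = 375.
Substituting N_2 = 375 - 0.489N_1 into the first: N_1(1 - 1.48·0.489) = 560 - 1.48·375.
So N_1* = 5/0.276 = 18.1, and then N_2* = 375 - 0.489·18.1 = 366.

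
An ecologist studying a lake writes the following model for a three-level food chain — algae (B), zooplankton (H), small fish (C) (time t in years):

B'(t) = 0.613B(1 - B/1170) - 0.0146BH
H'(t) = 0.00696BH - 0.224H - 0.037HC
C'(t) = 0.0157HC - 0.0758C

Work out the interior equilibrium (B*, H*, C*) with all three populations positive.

From dC/dt = 0: 0.0157H* = 0.0758, so H* = 4.83.
From dB/dt = 0: 0.613(1 - B*/1170) = 0.0146·4.83, giving B* = 1170·(1 - 0.115) = 1040.
From dH/dt = 0: 0.00696·1040 - 0.224 = 0.037C*, so C* = 6.98/0.037 = 189.

B* ≈ 1040, H* ≈ 4.83, C* ≈ 189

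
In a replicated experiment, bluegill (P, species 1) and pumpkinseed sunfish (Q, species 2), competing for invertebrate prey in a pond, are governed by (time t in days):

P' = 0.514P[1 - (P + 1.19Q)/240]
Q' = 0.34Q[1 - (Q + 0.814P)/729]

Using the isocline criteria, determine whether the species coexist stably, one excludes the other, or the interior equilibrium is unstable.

species 2 excludes species 1

Compare the nullcline intercepts: K1/α12 = 240/1.19 = 202 < K2 = 729; K2/α21 = 729/0.814 = 896 > K1 = 240.
Since the inequalities point opposite ways, species 2 can invade but species 1 cannot.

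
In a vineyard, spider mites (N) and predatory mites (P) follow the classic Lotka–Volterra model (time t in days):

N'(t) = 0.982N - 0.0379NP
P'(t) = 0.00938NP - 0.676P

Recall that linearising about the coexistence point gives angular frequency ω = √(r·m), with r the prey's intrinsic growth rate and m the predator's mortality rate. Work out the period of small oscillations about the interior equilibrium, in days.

Here r = 0.982 and m = 0.676, so r·m = 0.664.
ω = √0.664 = 0.815 per day, hence T = 2π/ω ≈ 7.71 days.

T ≈ 7.71 days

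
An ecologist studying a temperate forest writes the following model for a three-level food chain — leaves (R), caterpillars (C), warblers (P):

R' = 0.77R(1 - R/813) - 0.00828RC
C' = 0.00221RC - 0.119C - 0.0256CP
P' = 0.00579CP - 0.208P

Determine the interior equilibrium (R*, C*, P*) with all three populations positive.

From dP/dt = 0: 0.00579C* = 0.208, so C* = 35.9.
From dR/dt = 0: 0.77(1 - R*/813) = 0.00828·35.9, giving R* = 813·(1 - 0.386) = 499.
From dC/dt = 0: 0.00221·499 - 0.119 = 0.0256P*, so P* = 0.984/0.0256 = 38.4.

R* ≈ 499, C* ≈ 35.9, P* ≈ 38.4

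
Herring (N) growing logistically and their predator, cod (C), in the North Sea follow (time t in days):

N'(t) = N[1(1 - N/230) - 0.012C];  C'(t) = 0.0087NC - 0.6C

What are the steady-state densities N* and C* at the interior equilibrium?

From dC/dt = 0 with C > 0: 0.0087N* = 0.6, so N* = 69.
Substitute into dN/dt = 0: 1(1 - 69/230) = 0.012C*.
The bracket is 0.7, giving C* = 0.7/0.012 = 58.3.

N* ≈ 69, C* ≈ 58.3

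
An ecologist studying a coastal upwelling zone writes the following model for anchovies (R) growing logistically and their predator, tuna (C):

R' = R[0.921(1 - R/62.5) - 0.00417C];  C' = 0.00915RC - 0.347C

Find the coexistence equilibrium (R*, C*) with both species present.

From dC/dt = 0 with C > 0: 0.00915R* = 0.347, so R* = 37.9.
Substitute into dR/dt = 0: 0.921(1 - 37.9/62.5) = 0.00417C*.
The bracket is 0.393, giving C* = 0.362/0.00417 = 86.8.

R* ≈ 37.9, C* ≈ 86.8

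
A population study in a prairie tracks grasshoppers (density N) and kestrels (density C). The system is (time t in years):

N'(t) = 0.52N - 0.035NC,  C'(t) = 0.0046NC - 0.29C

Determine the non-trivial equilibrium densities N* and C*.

Set dC/dt = 0 with C > 0: 0.0046N - 0.29 = 0, so N* = 0.29/0.0046 = 63.
Set dN/dt = 0 with N > 0: 0.52 - 0.035C = 0, so C* = 0.52/0.035 = 14.9.

N* ≈ 63, C* ≈ 14.9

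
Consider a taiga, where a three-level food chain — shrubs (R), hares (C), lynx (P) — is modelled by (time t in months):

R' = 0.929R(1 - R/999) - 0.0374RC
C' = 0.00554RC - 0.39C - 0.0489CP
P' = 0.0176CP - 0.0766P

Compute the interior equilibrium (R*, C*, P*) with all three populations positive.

R* ≈ 824, C* ≈ 4.35, P* ≈ 85.4

From dP/dt = 0: 0.0176C* = 0.0766, so C* = 4.35.
From dR/dt = 0: 0.929(1 - R*/999) = 0.0374·4.35, giving R* = 999·(1 - 0.175) = 824.
From dC/dt = 0: 0.00554·824 - 0.39 = 0.0489P*, so P* = 4.17/0.0489 = 85.4.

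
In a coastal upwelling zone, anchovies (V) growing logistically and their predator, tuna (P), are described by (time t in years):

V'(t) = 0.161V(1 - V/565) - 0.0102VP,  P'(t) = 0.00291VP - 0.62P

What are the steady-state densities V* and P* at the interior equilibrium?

V* ≈ 213, P* ≈ 9.83

From dP/dt = 0 with P > 0: 0.00291V* = 0.62, so V* = 213.
Substitute into dV/dt = 0: 0.161(1 - 213/565) = 0.0102P*.
The bracket is 0.623, giving P* = 0.1/0.0102 = 9.83.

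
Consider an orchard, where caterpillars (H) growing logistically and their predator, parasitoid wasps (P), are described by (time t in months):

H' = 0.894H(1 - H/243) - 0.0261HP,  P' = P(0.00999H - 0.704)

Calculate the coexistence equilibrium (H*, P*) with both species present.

H* ≈ 70.5, P* ≈ 24.3

From dP/dt = 0 with P > 0: 0.00999H* = 0.704, so H* = 70.5.
Substitute into dH/dt = 0: 0.894(1 - 70.5/243) = 0.0261P*.
The bracket is 0.71, giving P* = 0.635/0.0261 = 24.3.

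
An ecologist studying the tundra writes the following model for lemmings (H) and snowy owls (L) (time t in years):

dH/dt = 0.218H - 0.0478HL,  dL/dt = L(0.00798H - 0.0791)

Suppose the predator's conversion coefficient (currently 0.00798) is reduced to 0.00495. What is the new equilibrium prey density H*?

At the interior fixed point, setting dL/dt = 0 with L > 0 fixes H* = (predator death rate)/(HL coefficient) — independent of the other coefficients.
With the change, H* = 0.0791/0.00495 = 16; it rises from 9.91.

H* ≈ 16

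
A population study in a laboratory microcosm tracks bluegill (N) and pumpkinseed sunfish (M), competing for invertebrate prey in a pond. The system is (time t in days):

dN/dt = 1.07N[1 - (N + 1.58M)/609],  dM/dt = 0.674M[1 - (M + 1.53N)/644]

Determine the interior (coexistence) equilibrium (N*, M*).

N* ≈ 288, M* ≈ 203

Setting both brackets to zero gives the nullclines N + 1.58M = 609 and 1.53N + M = 644.
Substituting M = 644 - 1.53N into the first: N(1 - 1.58·1.53) = 609 - 1.58·644.
So N* = -409/-1.42 = 288, and then M* = 644 - 1.53·288 = 203.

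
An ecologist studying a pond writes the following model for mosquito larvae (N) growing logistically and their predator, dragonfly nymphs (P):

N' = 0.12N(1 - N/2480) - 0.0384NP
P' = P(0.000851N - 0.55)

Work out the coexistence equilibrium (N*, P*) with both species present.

From dP/dt = 0 with P > 0: 0.000851N* = 0.55, so N* = 646.
Substitute into dN/dt = 0: 0.12(1 - 646/2480) = 0.0384P*.
The bracket is 0.739, giving P* = 0.0887/0.0384 = 2.31.

N* ≈ 646, P* ≈ 2.31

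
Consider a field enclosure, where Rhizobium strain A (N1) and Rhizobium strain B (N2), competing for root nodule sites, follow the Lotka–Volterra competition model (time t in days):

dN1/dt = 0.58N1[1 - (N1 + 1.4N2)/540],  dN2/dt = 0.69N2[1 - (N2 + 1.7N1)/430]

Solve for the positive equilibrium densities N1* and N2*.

N1* ≈ 44.9, N2* ≈ 354

Setting both brackets to zero gives the nullclines N1 + 1.4N2 = 540 and 1.7N1 + N2 = 430.
Substituting N2 = 430 - 1.7N1 into the first: N1(1 - 1.4·1.7) = 540 - 1.4·430.
So N1* = -62/-1.38 = 44.9, and then N2* = 430 - 1.7·44.9 = 354.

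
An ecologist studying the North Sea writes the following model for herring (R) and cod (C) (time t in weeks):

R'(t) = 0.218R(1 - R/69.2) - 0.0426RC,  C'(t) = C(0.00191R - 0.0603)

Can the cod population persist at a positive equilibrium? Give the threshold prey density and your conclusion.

Threshold R = 31.6; K > 31.6, so yes, the predator persists.

The predator equation gives dC/dt > 0 only when R > 0.0603/0.00191 = 31.6.
Without the predator, R → K = 69.2. Since 69.2 > 31.6, the predator can invade and persist.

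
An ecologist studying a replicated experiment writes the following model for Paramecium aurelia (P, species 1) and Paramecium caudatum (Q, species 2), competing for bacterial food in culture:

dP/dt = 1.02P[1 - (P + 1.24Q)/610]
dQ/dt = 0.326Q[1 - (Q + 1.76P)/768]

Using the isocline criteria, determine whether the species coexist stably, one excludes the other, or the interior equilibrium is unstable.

Compare the nullcline intercepts: K1/α12 = 610/1.24 = 492 < K2 = 768; K2/α21 = 768/1.76 = 436 < K1 = 610.
Since both are reversed, neither can invade when rare; the interior point is a saddle.

unstable coexistence (outcome depends on initial conditions)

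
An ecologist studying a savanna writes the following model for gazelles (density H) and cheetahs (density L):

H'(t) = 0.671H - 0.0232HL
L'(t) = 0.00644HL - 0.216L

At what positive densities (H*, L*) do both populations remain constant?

Set dL/dt = 0 with L > 0: 0.00644H - 0.216 = 0, so H* = 0.216/0.00644 = 33.5.
Set dH/dt = 0 with H > 0: 0.671 - 0.0232L = 0, so L* = 0.671/0.0232 = 28.9.

H* ≈ 33.5, L* ≈ 28.9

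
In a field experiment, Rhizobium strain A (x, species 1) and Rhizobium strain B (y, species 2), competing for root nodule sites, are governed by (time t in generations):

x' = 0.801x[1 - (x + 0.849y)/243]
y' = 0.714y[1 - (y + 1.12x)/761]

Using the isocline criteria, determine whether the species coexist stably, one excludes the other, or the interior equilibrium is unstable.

species 2 excludes species 1

Compare the nullcline intercepts: K1/α12 = 243/0.849 = 286 < K2 = 761; K2/α21 = 761/1.12 = 679 > K1 = 243.
Since the inequalities point opposite ways, species 2 can invade but species 1 cannot.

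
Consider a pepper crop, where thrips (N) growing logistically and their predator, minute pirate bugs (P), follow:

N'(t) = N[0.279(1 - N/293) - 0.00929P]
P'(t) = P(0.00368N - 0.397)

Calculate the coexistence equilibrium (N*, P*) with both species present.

From dP/dt = 0 with P > 0: 0.00368N* = 0.397, so N* = 108.
Substitute into dN/dt = 0: 0.279(1 - 108/293) = 0.00929P*.
The bracket is 0.632, giving P* = 0.176/0.00929 = 19.

N* ≈ 108, P* ≈ 19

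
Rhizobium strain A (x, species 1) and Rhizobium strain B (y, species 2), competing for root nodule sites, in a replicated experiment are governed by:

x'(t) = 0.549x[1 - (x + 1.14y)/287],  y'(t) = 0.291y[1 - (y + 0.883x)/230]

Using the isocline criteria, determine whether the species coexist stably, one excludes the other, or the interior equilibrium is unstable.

Compare the nullcline intercepts: K1/α12 = 287/1.14 = 252 > K2 = 230; K2/α21 = 230/0.883 = 260 < K1 = 287.
Since the inequalities point opposite ways, species 1 can invade but species 2 cannot.

species 1 excludes species 2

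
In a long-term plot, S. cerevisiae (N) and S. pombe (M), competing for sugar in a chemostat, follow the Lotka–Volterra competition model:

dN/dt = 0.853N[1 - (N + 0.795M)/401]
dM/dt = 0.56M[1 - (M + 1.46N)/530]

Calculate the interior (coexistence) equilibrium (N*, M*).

Setting both brackets to zero gives the nullclines N + 0.795M = 401 and 1.46N + M = 530.
Substituting M = 530 - 1.46N into the first: N(1 - 0.795·1.46) = 401 - 0.795·530.
So N* = -20.4/-0.161 = 127, and then M* = 530 - 1.46·127 = 345.

N* ≈ 127, M* ≈ 345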